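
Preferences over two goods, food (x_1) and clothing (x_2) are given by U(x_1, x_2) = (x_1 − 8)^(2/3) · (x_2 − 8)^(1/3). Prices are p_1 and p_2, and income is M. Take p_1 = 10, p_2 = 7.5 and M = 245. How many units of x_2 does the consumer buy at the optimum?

MRS = 2·(x_2−8)/(x_1−8). Tangency with p_1/p_2 gives x_2−8 = (1/2)·(p_1/p_2)·(x_1−8).
Substituting into the budget: x_1* = 8 + 2/3·(M − 8·p_1 − 8·p_2)/p_1, and x_2* = 8 + 1/3·(…)/p_2.
Discretionary income = 245 − 8·10 − 8·7.5 = 105; x_2* = 8 + 1/3·105/7.5 = 12.6667.

x_2* = 12.6667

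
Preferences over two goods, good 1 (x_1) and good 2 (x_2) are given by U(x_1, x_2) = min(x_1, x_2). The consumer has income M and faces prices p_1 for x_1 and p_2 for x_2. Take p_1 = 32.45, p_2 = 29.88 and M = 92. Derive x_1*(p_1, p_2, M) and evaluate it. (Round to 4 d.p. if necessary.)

x_1* = 1.476

Demand: x_1*(p_1,p_2,M) = M/(p_1 + p_2), x_2* = M/(p_1 + p_2).
Here 32.45 + 29.88 = 62.33, giving x_1* = 1.476.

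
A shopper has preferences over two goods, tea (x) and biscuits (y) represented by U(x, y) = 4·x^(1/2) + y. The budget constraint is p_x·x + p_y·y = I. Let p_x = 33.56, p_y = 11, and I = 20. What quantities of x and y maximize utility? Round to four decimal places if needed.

Utility is quasi-linear in y; the FOC for x is 2/√x = p_x/p_y.
Solve: √x = 2·p_y/p_x, so x*(p_x,p_y) = (2·p_y/p_x)², and y* = (I − p_x·x*)/p_y.
Plugging in: x* = (2·11/33.56)² = 0.4297, y* = 0.5071.

x* = 0.4297, y* = 0.5071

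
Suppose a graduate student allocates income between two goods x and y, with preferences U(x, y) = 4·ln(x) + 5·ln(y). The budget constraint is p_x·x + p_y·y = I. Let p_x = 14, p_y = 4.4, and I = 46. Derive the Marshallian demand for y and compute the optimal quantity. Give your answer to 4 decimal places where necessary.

MU_x/MU_y = (4·y)/(5·x); tangency sets this equal to p_x/p_y.
Rearranging, p_y·y = (5/4)·p_x·x. Substituting into the budget gives p_x·x·(1 + (5/4)) = I.
Demand: x*(p_x,p_y,I) = 4/9·I/p_x and y* = 5/9·I/p_y.
At p_x=14, p_y=4.4, I=46: y* = 5/9·46/4.4 = 5.8081.

y* = 5.8081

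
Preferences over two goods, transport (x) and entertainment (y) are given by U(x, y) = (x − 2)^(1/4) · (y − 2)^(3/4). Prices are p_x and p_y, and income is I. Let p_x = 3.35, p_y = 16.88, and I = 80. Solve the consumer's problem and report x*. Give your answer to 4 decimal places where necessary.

Let x' = x−2, y' = y−2. MRS = (1/3)·y'/x' = p_x/p_y.
After buying the subsistence bundle (2, 2), a share 0.25 of the remaining income goes to x: x* = 2 + 0.25·(I − 2p_x − 2p_y)/p_x.
Discretionary income = 80 − 2·3.35 − 2·16.88 = 39.54; x* = 2 + 0.25·39.54/3.35 = 4.9507.

x* = 4.9507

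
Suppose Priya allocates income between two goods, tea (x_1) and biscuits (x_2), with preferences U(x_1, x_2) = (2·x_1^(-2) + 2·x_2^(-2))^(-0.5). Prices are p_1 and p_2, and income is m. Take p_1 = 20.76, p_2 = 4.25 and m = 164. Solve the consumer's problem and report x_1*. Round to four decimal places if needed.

x_1* = 5.8632

Substitute x_2 = (x_2/x_1)·x_1 into the budget: x_1* = m/(p_1 + p_2·(x_2/x_1)).
Numerically x_2/x_1 = 1.69673, so x_1* = 164/(20.76 + 4.25·1.69673) = 5.8632.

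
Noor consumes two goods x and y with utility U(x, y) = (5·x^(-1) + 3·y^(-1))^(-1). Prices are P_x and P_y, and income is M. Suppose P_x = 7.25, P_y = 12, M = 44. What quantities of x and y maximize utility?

x* = 3.0397, y* = 1.8302

MU_x ∝ 5·x^(-2), MU_y ∝ 3·y^(-2), so MRS = (5/3)·(y/x)^(2) = P_x/P_y.
Solve for the ratio: y/x = [(3/5)·P_x/P_y]^(0.5).
Substitute y = (y/x)·x into the budget: x* = M/(P_x + P_y·(y/x)).
Numerically y/x = 0.60208, so x* = 44/(7.25 + 12·0.60208) = 3.0397 and y* = 0.60208·3.0397 = 1.8302.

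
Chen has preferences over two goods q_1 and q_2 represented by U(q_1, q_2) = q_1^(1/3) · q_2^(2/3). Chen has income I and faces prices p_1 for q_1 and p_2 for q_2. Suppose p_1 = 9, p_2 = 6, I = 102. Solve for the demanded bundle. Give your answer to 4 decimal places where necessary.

MU_q_1/MU_q_2 = (1/3·q_2)/(2/3·q_1); tangency sets this equal to p_1/p_2.
So 1/3·p_2·q_2 = 2/3·p_1·q_1; combined with the budget, a share 1/3 of income goes to q_1.
Demand: q_1*(p_1,p_2,I) = 1/3·I/p_1 and q_2* = 2/3·I/p_2.
At p_1=9, p_2=6, I=102: q_1* = 1/3·102/9 = 3.7778, q_2* = 11.3333.

q_1* = 3.7778, q_2* = 11.3333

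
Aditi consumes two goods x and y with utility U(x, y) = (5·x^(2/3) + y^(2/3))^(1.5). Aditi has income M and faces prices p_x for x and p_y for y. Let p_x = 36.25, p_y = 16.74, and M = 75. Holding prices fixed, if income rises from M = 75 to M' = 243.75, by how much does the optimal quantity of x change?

Δx* = 4.4869

Numerically y/x = 0.081236, so x* = 75/(36.25 + 16.74·0.081236) = 1.9942.
At M' = 243.75: x* = 6.481. Change: 6.481 − 1.9942 = 4.4869.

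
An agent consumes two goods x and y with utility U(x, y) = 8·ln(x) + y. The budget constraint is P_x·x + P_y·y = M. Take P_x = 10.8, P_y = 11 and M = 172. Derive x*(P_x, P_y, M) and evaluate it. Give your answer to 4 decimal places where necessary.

Set MRS = P_x/P_y: (8/x)/1 = P_x/P_y.
So x*(P_x,P_y) = 8·P_y/P_x, independent of income; and y* = (M − 8·P_y)/P_y.
At the given prices: x* = 8·11/10.8 = 8.1481.

x* = 8.1481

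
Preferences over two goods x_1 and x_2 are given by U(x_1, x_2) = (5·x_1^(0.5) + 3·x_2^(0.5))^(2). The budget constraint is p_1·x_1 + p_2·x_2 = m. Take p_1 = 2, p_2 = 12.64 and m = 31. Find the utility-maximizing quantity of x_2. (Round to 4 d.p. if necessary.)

From the CES first-order condition, (5/3)·(x_2/x_1)^(0.5) = p_1/p_2.
Hence x_2/x_1 = ((3/5)·p_1/p_2)^(1/(0.5)), i.e. raised to the 2 power.
With the ratio pinned down, the budget gives x_1* = m/(p_1 + p_2·(x_2/x_1)) and x_2* = (x_2/x_1)·x_1*.
Numerically x_2/x_1 = 0.009013, so x_1* = 31/(2 + 12.64·0.009013) = 14.6647 and x_2* = 0.009013·14.6647 = 0.1322.

x_2* = 0.1322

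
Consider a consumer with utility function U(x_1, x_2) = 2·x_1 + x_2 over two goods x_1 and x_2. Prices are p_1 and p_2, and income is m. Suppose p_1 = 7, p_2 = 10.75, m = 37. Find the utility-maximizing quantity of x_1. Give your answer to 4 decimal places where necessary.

Perfect substitutes: compare marginal utility per dollar. 2/p_1 vs 1/p_2 → 0.2857 vs 0.093.
x_1 gives more utility per dollar, so spend all income on x_1: x_1* = m/p_1, x_2* = 0.
Numerically: x_1* = 5.2857, x_2* = 0.

x_1* = 5.2857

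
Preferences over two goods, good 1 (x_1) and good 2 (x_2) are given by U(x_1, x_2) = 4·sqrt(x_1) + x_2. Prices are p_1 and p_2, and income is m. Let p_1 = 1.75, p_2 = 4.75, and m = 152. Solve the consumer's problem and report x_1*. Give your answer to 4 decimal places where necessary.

x_1* = 29.4694

MU_x_1 = 2/√x_1, MU_x_2 = 1. Tangency: 2/√x_1 = p_1/p_2.
Thus x_1* = (2·p_2/p_1)² — independent of m — with the rest of income spent on x_2.
Plugging in: x_1* = (2·4.75/1.75)² = 29.4694.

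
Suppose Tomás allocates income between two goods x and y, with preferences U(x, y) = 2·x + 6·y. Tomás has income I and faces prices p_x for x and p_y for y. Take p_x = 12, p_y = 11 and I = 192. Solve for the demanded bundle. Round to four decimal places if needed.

x* = 0, y* = 17.4545

Numerically: x* = 0, y* = 17.4545.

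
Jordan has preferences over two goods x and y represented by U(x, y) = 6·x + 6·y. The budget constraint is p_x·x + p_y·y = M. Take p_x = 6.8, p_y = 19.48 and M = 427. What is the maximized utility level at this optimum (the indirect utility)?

V = 376.7647

Perfect substitutes: compare marginal utility per dollar. 6/p_x vs 6/p_y → 0.8824 vs 0.308.
x gives more utility per dollar, so spend all income on x: x* = M/p_x, y* = 0.
Numerically: x* = 62.7941, y* = 0.
Utility at the optimum: U(62.7941, 0) = 376.7647.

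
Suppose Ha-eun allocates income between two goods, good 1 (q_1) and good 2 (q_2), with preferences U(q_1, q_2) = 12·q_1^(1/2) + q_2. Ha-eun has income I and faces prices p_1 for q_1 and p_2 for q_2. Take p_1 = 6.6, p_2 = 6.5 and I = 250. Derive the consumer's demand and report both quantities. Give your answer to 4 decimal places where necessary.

q_1* = 34.9174, q_2* = 3.007

Utility is quasi-linear in q_2; the FOC for q_1 is 6/√q_1 = p_1/p_2.
Thus q_1* = (6·p_2/p_1)² — independent of I — with the rest of income spent on q_2.
Plugging in: q_1* = (6·6.5/6.6)² = 34.9174, q_2* = 3.007.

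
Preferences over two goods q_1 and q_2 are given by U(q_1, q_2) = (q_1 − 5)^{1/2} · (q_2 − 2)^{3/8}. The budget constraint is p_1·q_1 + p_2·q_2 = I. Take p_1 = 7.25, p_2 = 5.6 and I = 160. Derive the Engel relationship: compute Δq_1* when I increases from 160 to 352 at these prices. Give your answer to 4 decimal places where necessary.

Δq_1* = 15.133

MRS = (4/3)·(q_2−2)/(q_1−5). Tangency with p_1/p_2 gives q_2−2 = (3/4)·(p_1/p_2)·(q_1−5).
Substituting into the budget: q_1* = 5 + 4/7·(I − 5·p_1 − 2·p_2)/p_1, and q_2* = 2 + 3/7·(…)/p_2.
Discretionary income = 160 − 5·7.25 − 2·5.6 = 112.55; q_1* = 5 + 4/7·112.55/7.25 = 13.8709.
At I' = 352: q_1* = 29.0039. Change: 29.0039 − 13.8709 = 15.133.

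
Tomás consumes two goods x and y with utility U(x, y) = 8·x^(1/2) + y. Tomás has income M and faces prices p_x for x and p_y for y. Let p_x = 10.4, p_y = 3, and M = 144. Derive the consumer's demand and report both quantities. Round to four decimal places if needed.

x* = 1.3314, y* = 43.3846

MU_x = 4/√x, MU_y = 1. Tangency: 4/√x = p_x/p_y.
Thus x* = (4·p_y/p_x)² — independent of M — with the rest of income spent on y.
Plugging in: x* = (4·3/10.4)² = 1.3314, y* = 43.3846.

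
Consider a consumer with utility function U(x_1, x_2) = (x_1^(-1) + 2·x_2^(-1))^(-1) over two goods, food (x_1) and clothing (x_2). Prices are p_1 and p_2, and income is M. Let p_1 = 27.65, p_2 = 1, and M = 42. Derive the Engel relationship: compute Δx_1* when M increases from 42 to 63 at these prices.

From the CES first-order condition, (1/2)·(x_2/x_1)^(2) = p_1/p_2.
Hence x_2/x_1 = (2·p_1/p_2)^(1/(2)), i.e. raised to the 0.5 power.
With the ratio pinned down, the budget gives x_1* = M/(p_1 + p_2·(x_2/x_1)) and x_2* = (x_2/x_1)·x_1*.
Numerically x_2/x_1 = 7.436397, so x_1* = 42/(27.65 + 1·7.436397) = 1.197.
At M' = 63: x_1* = 1.7956. Change: 1.7956 − 1.197 = 0.5985.

Δx_1* = 0.5985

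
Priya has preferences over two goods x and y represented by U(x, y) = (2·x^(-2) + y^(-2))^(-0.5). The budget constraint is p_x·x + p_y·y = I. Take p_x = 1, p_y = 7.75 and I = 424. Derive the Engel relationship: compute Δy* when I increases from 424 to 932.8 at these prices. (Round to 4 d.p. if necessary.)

Δy* = 49.6714

MU_x ∝ 2·x^(-3), MU_y ∝ y^(-3), so MRS = 2·(y/x)^(3) = p_x/p_y.
Solve for the ratio: y/x = [(1/2)·p_x/p_y]^(1/3).
Substitute y = (y/x)·x into the budget: x* = I/(p_x + p_y·(y/x)).
Numerically y/x = 0.401072, so x* = 424/(1 + 7.75·0.401072) = 103.2054 and y* = 0.401072·103.2054 = 41.3928.
At I' = 932.8: y* = 91.0643. Change: 91.0643 − 41.3928 = 49.6714.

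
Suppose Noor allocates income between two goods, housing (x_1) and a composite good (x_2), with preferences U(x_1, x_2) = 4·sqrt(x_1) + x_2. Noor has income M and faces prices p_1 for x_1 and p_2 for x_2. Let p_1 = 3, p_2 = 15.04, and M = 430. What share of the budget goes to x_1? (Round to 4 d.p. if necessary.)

Set MRS = p_1/p_2: 2·x_1^(−1/2) = p_1/p_2.
Thus x_1* = (2·p_2/p_1)² — independent of M — with the rest of income spent on x_2.
Plugging in: x_1* = (2·15.04/3)² = 100.534, x_2* = 8.5371.
Expenditure on x_1: 3·100.534 = 301.6021; share = 0.7014.

share on x_1 = 0.7014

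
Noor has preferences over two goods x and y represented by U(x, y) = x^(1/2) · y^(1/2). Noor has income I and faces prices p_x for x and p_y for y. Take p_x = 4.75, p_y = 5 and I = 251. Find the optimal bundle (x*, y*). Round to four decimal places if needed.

Tangency: MRS = y/x = p_x/p_y.
So 0.5·p_y·y = 0.5·p_x·x; combined with the budget, a share 0.5 of income goes to x.
Demand: x*(p_x,p_y,I) = 0.5·I/p_x and y* = 0.5·I/p_y.
At p_x=4.75, p_y=5, I=251: x* = 0.5·251/4.75 = 26.4211, y* = 25.1.

x* = 26.4211, y* = 25.1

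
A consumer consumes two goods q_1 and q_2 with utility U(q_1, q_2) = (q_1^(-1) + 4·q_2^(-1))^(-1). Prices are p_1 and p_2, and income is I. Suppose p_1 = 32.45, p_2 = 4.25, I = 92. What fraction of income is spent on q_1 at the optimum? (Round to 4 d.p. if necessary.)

share on q_1 = 0.5801

MU_q_1 ∝ q_1^(-2), MU_q_2 ∝ 4·q_2^(-2), so MRS = (1/4)·(q_2/q_1)^(2) = p_1/p_2.
Solve for the ratio: q_2/q_1 = [4·p_1/p_2]^(0.5).
With the ratio pinned down, the budget gives q_1* = I/(p_1 + p_2·(q_2/q_1)) and q_2* = (q_2/q_1)·q_1*.
Numerically q_2/q_1 = 5.526407, so q_1* = 92/(32.45 + 4.25·5.526407) = 1.6447 and q_2* = 5.526407·1.6447 = 9.0893.
Expenditure on q_1: 32.45·1.6447 = 53.3705; share = 0.5801.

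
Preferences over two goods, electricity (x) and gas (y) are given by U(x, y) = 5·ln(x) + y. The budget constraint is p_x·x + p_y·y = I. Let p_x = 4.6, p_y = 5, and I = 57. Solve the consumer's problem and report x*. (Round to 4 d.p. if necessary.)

MU_x = 5/x, MU_y = 1. Tangency: 5/x = p_x/p_y.
So x*(p_x,p_y) = 5·p_y/p_x, independent of income; and y* = (I − 5·p_y)/p_y.
At the given prices: x* = 5·5/4.6 = 5.4348.

x* = 5.4348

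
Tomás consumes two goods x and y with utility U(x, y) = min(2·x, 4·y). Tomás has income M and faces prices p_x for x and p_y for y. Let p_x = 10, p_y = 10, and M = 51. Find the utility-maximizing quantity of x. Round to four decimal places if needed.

Leontief preferences: the optimum is at the kink where x/4 = y/2, i.e. y = (1/2)·x.
Budget: p_x·x + p_y·(1/2)·x = M, so (4·p_x + 2·p_y)·x = 4·M.
Demand: x*(p_x,p_y,M) = 4·M/(4·p_x + 2·p_y), y* = 2·M/(4·p_x + 2·p_y).
Here 4·10 + 2·10 = 60, giving x* = 3.4.

x* = 3.4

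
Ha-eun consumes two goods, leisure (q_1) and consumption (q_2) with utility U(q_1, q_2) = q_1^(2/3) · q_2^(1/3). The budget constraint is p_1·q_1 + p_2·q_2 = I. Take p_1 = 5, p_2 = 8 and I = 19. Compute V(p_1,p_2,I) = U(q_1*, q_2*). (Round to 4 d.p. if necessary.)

V = 1.7191

Tangency: MRS = 2·q_2/q_1 = p_1/p_2.
So 2/3·p_2·q_2 = 1/3·p_1·q_1; combined with the budget, a share 2/3 of income goes to q_1.
Demand: q_1*(p_1,p_2,I) = 2/3·I/p_1 and q_2* = 1/3·I/p_2.
At p_1=5, p_2=8, I=19: q_1* = 2/3·19/5 = 2.5333, q_2* = 0.7917.
Utility at the optimum: U(2.5333, 0.7917) = 1.7191.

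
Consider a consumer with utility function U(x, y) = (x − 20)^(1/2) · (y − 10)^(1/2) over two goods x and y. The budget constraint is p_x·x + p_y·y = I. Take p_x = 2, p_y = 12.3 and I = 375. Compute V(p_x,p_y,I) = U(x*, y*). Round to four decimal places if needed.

This is Cobb-Douglas in (x−20, y−10): tangency gives 0.5·p_y·(y−10) = 0.5·p_x·(x−20).
After buying the subsistence bundle (20, 10), a share 0.5 of the remaining income goes to x: x* = 20 + 0.5·(I − 20p_x − 10p_y)/p_x.
Discretionary income = 375 − 20·2 − 10·12.3 = 212; x* = 20 + 0.5·212/2 = 73; y* = 10 + 0.5·212/12.3 = 18.6179.
Utility at the optimum: U(73, 18.6179) = 21.3717.

V = 21.3717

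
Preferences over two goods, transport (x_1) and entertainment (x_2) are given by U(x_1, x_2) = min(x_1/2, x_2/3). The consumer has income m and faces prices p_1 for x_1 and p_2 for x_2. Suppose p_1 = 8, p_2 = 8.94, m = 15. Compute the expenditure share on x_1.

share on x_1 = 0.3737

With perfect complements, no substitution: consume in ratio x_1:x_2 = 2:3.
Budget: p_1·x_1 + p_2·(3/2)·x_1 = m, so (2·p_1 + 3·p_2)·x_1 = 2·m.
Demand: x_1*(p_1,p_2,m) = 2·m/(2·p_1 + 3·p_2), x_2* = 3·m/(2·p_1 + 3·p_2).
Here 2·8 + 3·8.94 = 42.82, giving x_1* = 0.7006 and x_2* = 1.0509.
Expenditure on x_1: 8·0.7006 = 5.6049; share = 0.3737.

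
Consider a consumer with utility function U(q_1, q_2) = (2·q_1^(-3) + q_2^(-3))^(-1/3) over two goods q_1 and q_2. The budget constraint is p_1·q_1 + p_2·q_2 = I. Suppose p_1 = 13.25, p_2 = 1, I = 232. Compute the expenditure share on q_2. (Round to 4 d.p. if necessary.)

share on q_2 = 0.108

MRS = MU_q_1/MU_q_2 = 2·(q_2/q_1)^(4). Set equal to p_1/p_2.
Hence q_2/q_1 = ((1/2)·p_1/p_2)^(1/(4)), i.e. raised to the 0.25 power.
Substitute q_2 = (q_2/q_1)·q_1 into the budget: q_1* = I/(p_1 + p_2·(q_2/q_1)).
Numerically q_2/q_1 = 1.60434, so q_1* = 232/(13.25 + 1·1.60434) = 15.6183 and q_2* = 1.60434·15.6183 = 25.0571.
Expenditure on q_2: 1·25.0571 = 25.0571; share = 0.108.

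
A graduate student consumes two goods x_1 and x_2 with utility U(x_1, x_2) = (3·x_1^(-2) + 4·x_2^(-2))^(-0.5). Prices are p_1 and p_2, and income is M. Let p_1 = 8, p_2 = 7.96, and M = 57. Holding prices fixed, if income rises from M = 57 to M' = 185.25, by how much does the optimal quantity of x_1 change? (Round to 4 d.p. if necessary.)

Δx_1* = 7.645

With the ratio pinned down, the budget gives x_1* = M/(p_1 + p_2·(x_2/x_1)) and x_2* = (x_2/x_1)·x_1*.
Numerically x_2/x_1 = 1.102483, so x_1* = 57/(8 + 7.96·1.102483) = 3.3978.
At M' = 185.25: x_1* = 11.0427. Change: 11.0427 − 3.3978 = 7.645.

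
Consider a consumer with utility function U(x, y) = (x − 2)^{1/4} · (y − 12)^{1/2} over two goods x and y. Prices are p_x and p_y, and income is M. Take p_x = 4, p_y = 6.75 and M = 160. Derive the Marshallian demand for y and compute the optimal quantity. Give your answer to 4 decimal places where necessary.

y* = 19.0123

MRS = (1/2)·(y−12)/(x−2). Tangency with p_x/p_y gives y−12 = 2·(p_x/p_y)·(x−2).
Substituting into the budget: x* = 2 + 1/3·(M − 2·p_x − 12·p_y)/p_x, and y* = 12 + 2/3·(…)/p_y.
Discretionary income = 160 − 2·4 − 12·6.75 = 71; y* = 12 + 2/3·71/6.75 = 19.0123.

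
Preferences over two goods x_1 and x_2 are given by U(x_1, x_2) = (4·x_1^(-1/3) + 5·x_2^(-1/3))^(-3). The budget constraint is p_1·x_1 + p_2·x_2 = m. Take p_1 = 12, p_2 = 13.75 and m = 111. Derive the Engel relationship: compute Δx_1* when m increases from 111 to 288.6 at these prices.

MU_x_1 ∝ 4·x_1^(-4/3), MU_x_2 ∝ 5·x_2^(-4/3), so MRS = (4/5)·(x_2/x_1)^(4/3) = p_1/p_2.
Hence x_2/x_1 = ((5/4)·p_1/p_2)^(1/(4/3)), i.e. raised to the 0.75 power.
With the ratio pinned down, the budget gives x_1* = m/(p_1 + p_2·(x_2/x_1)) and x_2* = (x_2/x_1)·x_1*.
Numerically x_2/x_1 = 1.067435, so x_1* = 111/(12 + 13.75·1.067435) = 4.1609.
At m' = 288.6: x_1* = 10.8182. Change: 10.8182 − 4.1609 = 6.6574.

Δx_1* = 6.6574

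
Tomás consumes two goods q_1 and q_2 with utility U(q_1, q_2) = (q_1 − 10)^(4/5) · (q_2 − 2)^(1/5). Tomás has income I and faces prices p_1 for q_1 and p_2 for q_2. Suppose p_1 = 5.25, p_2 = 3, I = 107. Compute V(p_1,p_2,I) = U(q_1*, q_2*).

V = 6.2642

After buying the subsistence bundle (10, 2), a share 0.8 of the remaining income goes to q_1: q_1* = 10 + 0.8·(I − 10p_1 − 2p_2)/p_1.
Discretionary income = 107 − 10·5.25 − 2·3 = 48.5; q_1* = 10 + 0.8·48.5/5.25 = 17.3905; q_2* = 2 + 0.2·48.5/3 = 5.2333.
Utility at the optimum: U(17.3905, 5.2333) = 6.2642.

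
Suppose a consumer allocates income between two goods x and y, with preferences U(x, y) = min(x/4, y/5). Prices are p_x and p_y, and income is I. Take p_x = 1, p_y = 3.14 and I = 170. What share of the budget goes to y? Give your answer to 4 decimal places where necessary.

share on y = 0.797

With perfect complements, no substitution: consume in ratio x:y = 4:5.
Budget: p_x·x + p_y·(5/4)·x = I, so (4·p_x + 5·p_y)·x = 4·I.
Demand: x*(p_x,p_y,I) = 4·I/(4·p_x + 5·p_y), y* = 5·I/(4·p_x + 5·p_y).
Here 4·1 + 5·3.14 = 19.7, giving x* = 34.5178 and y* = 43.1472.
Expenditure on y: 3.14·43.1472 = 135.4822; share = 0.797.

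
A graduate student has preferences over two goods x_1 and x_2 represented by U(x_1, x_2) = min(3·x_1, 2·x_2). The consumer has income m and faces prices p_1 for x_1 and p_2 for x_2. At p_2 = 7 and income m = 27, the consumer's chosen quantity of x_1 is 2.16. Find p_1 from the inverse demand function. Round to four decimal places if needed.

Leontief preferences: the optimum is at the kink where x_1/2 = x_2/3, i.e. x_2 = (3/2)·x_1.
Budget: p_1·x_1 + p_2·(3/2)·x_1 = m, so (2·p_1 + 3·p_2)·x_1 = 2·m.
Demand: x_1*(p_1,p_2,m) = 2·m/(2·p_1 + 3·p_2), x_2* = 3·m/(2·p_1 + 3·p_2).
Set x_1* = 2.16 in the demand function and solve for p_1: p_1 = 2.

p_1 = 2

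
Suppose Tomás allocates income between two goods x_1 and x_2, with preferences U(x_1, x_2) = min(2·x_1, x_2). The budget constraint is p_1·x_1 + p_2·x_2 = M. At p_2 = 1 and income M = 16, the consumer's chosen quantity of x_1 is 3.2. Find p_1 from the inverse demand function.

p_1 = 3

With perfect complements, no substitution: consume in ratio x_1:x_2 = 1:2.
Budget: p_1·x_1 + p_2·2·x_1 = M, so (p_1 + 2·p_2)·x_1 = M.
Demand: x_1*(p_1,p_2,M) = M/(p_1 + 2·p_2), x_2* = 2·M/(p_1 + 2·p_2).
Set x_1* = 3.2 in the demand function and solve for p_1: p_1 = 3.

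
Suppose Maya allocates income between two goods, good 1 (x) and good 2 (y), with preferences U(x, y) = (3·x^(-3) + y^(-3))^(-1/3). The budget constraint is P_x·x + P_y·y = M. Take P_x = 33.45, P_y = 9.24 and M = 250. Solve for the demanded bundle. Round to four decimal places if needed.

MRS = MU_x/MU_y = 3·(y/x)^(4). Set equal to P_x/P_y.
Solve for the ratio: y/x = [(1/3)·P_x/P_y]^(0.25).
With the ratio pinned down, the budget gives x* = M/(P_x + P_y·(y/x)) and y* = (y/x)·x*.
Numerically y/x = 1.048095, so x* = 250/(33.45 + 9.24·1.048095) = 5.7958 and y* = 1.048095·5.7958 = 6.0746.

x* = 5.7958, y* = 6.0746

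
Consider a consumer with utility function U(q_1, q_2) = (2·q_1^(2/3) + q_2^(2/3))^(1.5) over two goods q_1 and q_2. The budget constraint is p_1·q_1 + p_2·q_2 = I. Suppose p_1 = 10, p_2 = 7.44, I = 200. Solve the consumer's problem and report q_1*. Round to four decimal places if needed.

q_1* = 16.3156

From the CES first-order condition, 2·(q_2/q_1)^(1/3) = p_1/p_2.
Hence q_2/q_1 = ((1/2)·p_1/p_2)^(1/(1/3)), i.e. raised to the 3 power.
With the ratio pinned down, the budget gives q_1* = I/(p_1 + p_2·(q_2/q_1)) and q_2* = (q_2/q_1)·q_1*.
Numerically q_2/q_1 = 0.303523, so q_1* = 200/(10 + 7.44·0.303523) = 16.3156.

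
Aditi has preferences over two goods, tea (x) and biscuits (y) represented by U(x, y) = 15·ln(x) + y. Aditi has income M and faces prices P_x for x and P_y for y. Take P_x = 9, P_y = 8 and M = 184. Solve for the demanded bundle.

Set MRS = P_x/P_y: (15/x)/1 = P_x/P_y.
So x*(P_x,P_y) = 15·P_y/P_x, independent of income; and y* = (M − 15·P_y)/P_y.
At the given prices: x* = 15·8/9 = 13.3333, and y* = 8.

x* = 13.3333, y* = 8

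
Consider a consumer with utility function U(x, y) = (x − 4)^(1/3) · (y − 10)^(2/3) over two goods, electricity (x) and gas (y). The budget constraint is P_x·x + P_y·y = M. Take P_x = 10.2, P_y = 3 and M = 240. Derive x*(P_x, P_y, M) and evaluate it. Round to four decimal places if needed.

MRS = (1/2)·(y−10)/(x−4). Tangency with P_x/P_y gives y−10 = 2·(P_x/P_y)·(x−4).
After buying the subsistence bundle (4, 10), a share 1/3 of the remaining income goes to x: x* = 4 + 1/3·(M − 4P_x − 10P_y)/P_x.
Discretionary income = 240 − 4·10.2 − 10·3 = 169.2; x* = 4 + 1/3·169.2/10.2 = 9.5294.

x* = 9.5294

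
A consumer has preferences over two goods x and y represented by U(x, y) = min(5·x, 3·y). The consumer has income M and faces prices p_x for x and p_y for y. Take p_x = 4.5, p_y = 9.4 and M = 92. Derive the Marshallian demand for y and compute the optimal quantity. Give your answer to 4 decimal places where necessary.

y* = 7.6033

With perfect complements, no substitution: consume in ratio x:y = 3:5.
Budget: p_x·x + p_y·(5/3)·x = M, so (3·p_x + 5·p_y)·x = 3·M.
Demand: x*(p_x,p_y,M) = 3·M/(3·p_x + 5·p_y), y* = 5·M/(3·p_x + 5·p_y).
Here 3·4.5 + 5·9.4 = 60.5, giving y* = 7.6033.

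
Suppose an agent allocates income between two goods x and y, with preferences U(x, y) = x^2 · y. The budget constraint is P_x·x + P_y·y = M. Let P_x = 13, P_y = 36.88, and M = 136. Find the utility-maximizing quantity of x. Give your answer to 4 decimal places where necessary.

Tangency: MRS = 2·y/x = P_x/P_y.
So 2·P_y·y = P_x·x; combined with the budget, a share 2/3 of income goes to x.
Demand: x*(P_x,P_y,M) = 2/3·M/P_x and y* = 1/3·M/P_y.
At P_x=13, P_y=36.88, M=136: x* = 2/3·136/13 = 6.9744.

x* = 6.9744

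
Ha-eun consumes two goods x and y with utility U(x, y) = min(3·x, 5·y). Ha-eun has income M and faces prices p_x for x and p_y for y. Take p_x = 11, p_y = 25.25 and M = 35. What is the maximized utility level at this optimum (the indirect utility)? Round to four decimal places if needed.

Leontief preferences: the optimum is at the kink where x/5 = y/3, i.e. y = (3/5)·x.
Budget: p_x·x + p_y·(3/5)·x = M, so (5·p_x + 3·p_y)·x = 5·M.
Demand: x*(p_x,p_y,M) = 5·M/(5·p_x + 3·p_y), y* = 3·M/(5·p_x + 3·p_y).
Here 5·11 + 3·25.25 = 130.75, giving x* = 1.3384 and y* = 0.8031.
Utility at the optimum: U(1.3384, 0.8031) = 4.0153.

V = 4.0153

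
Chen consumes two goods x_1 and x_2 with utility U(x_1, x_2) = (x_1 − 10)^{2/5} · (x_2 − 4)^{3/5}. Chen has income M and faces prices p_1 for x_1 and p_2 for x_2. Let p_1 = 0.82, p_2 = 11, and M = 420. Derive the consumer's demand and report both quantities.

x_1* = 189.4146, x_2* = 24.0618

This is Cobb-Douglas in (x_1−10, x_2−4): tangency gives 0.4·p_2·(x_2−4) = 0.6·p_1·(x_1−10).
Substituting into the budget: x_1* = 10 + 0.4·(M − 10·p_1 − 4·p_2)/p_1, and x_2* = 4 + 0.6·(…)/p_2.
Discretionary income = 420 − 10·0.82 − 4·11 = 367.8; x_1* = 10 + 0.4·367.8/0.82 = 189.4146; x_2* = 4 + 0.6·367.8/11 = 24.0618.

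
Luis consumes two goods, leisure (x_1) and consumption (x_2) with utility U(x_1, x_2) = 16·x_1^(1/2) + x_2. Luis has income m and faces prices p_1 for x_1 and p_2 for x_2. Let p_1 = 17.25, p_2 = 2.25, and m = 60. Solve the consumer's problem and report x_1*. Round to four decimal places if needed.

Utility is quasi-linear in x_2; the FOC for x_1 is 8/√x_1 = p_1/p_2.
Thus x_1* = (8·p_2/p_1)² — independent of m — with the rest of income spent on x_2.
Plugging in: x_1* = (8·2.25/17.25)² = 1.0888.

x_1* = 1.0888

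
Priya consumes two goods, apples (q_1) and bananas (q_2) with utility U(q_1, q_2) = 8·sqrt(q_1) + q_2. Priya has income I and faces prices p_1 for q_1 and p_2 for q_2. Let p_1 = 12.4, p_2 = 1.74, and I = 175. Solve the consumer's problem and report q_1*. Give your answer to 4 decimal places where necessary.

Utility is quasi-linear in q_2; the FOC for q_1 is 4/√q_1 = p_1/p_2.
Thus q_1* = (4·p_2/p_1)² — independent of I — with the rest of income spent on q_2.
Plugging in: q_1* = (4·1.74/12.4)² = 0.315.

q_1* = 0.315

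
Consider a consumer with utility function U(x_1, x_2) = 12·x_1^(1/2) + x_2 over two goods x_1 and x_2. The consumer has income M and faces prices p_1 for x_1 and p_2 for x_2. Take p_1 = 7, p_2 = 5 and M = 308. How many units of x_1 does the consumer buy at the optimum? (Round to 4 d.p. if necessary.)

x_1* = 18.3673

MU_x_1 = 6/√x_1, MU_x_2 = 1. Tangency: 6/√x_1 = p_1/p_2.
Thus x_1* = (6·p_2/p_1)² — independent of M — with the rest of income spent on x_2.
Plugging in: x_1* = (6·5/7)² = 18.3673.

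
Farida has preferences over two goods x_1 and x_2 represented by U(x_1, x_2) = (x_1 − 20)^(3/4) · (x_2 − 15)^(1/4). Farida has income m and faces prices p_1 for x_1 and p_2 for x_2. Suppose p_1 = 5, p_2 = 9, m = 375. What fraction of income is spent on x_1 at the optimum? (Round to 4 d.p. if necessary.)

share on x_1 = 0.5467

Let x_1' = x_1−20, x_2' = x_2−15. MRS = 3·x_2'/x_1' = p_1/p_2.
Substituting into the budget: x_1* = 20 + 0.75·(m − 20·p_1 − 15·p_2)/p_1, and x_2* = 15 + 0.25·(…)/p_2.
Discretionary income = 375 − 20·5 − 15·9 = 140; x_1* = 20 + 0.75·140/5 = 41; x_2* = 15 + 0.25·140/9 = 18.8889.
Expenditure on x_1: 5·41 = 205; share = 0.5467.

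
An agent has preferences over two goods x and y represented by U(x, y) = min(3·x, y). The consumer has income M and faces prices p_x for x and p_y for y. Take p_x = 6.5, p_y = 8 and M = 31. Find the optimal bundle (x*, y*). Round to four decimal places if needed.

With perfect complements, no substitution: consume in ratio x:y = 1:3.
Budget: p_x·x + p_y·3·x = M, so (p_x + 3·p_y)·x = M.
Demand: x*(p_x,p_y,M) = M/(p_x + 3·p_y), y* = 3·M/(p_x + 3·p_y).
Here 6.5 + 3·8 = 30.5, giving x* = 1.0164 and y* = 3.0492.

x* = 1.0164, y* = 3.0492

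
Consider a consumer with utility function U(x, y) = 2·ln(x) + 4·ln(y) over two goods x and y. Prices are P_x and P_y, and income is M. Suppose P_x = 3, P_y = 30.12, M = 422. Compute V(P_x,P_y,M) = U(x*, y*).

Tangency: MRS = (1/2)·y/x = P_x/P_y.
So 2·P_y·y = 4·P_x·x; combined with the budget, a share 1/3 of income goes to x.
Demand: x*(P_x,P_y,M) = 1/3·M/P_x and y* = 2/3·M/P_y.
At P_x=3, P_y=30.12, M=422: x* = 1/3·422/3 = 46.8889, y* = 9.3404.
Utility at the optimum: U(46.8889, 9.3404) = 16.633.

V = 16.633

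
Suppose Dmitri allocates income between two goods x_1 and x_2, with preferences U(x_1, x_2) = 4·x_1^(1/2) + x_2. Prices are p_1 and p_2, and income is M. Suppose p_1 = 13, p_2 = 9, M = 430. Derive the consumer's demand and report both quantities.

x_1* = 1.9172, x_2* = 45.0085

Plugging in: x_1* = (2·9/13)² = 1.9172, x_2* = 45.0085.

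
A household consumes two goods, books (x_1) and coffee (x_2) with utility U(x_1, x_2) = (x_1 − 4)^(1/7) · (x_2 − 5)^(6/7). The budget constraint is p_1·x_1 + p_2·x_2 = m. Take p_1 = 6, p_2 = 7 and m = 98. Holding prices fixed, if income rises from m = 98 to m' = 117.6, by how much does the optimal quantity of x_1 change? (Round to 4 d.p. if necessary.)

This is Cobb-Douglas in (x_1−4, x_2−5): tangency gives 1/7·p_2·(x_2−5) = 6/7·p_1·(x_1−4).
After buying the subsistence bundle (4, 5), a share 1/7 of the remaining income goes to x_1: x_1* = 4 + 1/7·(m − 4p_1 − 5p_2)/p_1.
Discretionary income = 98 − 4·6 − 5·7 = 39; x_1* = 4 + 1/7·39/6 = 4.9286.
At m' = 117.6: x_1* = 5.3952. Change: 5.3952 − 4.9286 = 0.4667.

Δx_1* = 0.4667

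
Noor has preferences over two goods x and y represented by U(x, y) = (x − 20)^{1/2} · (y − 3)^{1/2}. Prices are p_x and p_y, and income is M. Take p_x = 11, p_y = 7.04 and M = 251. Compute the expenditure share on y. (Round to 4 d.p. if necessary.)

MRS = (y−3)/(x−20). Tangency with p_x/p_y gives y−3 = (p_x/p_y)·(x−20).
Substituting into the budget: x* = 20 + 0.5·(M − 20·p_x − 3·p_y)/p_x, and y* = 3 + 0.5·(…)/p_y.
Discretionary income = 251 − 20·11 − 3·7.04 = 9.88; x* = 20 + 0.5·9.88/11 = 20.4491; y* = 3 + 0.5·9.88/7.04 = 3.7017.
Expenditure on y: 7.04·3.7017 = 26.06; share = 0.1038.

share on y = 0.1038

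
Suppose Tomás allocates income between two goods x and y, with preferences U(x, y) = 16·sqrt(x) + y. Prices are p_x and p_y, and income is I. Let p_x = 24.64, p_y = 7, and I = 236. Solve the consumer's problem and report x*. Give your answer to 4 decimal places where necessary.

Utility is quasi-linear in y; the FOC for x is 8/√x = p_x/p_y.
Solve: √x = 8·p_y/p_x, so x*(p_x,p_y) = (8·p_y/p_x)², and y* = (I − p_x·x*)/p_y.
Plugging in: x* = (8·7/24.64)² = 5.1653.

x* = 5.1653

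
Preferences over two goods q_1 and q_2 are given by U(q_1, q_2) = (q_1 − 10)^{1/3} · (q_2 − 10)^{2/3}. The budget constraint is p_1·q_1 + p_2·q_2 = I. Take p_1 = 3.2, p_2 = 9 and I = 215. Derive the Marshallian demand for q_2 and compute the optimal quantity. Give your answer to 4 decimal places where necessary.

q_2* = 16.8889

This is Cobb-Douglas in (q_1−10, q_2−10): tangency gives 1/3·p_2·(q_2−10) = 2/3·p_1·(q_1−10).
Substituting into the budget: q_1* = 10 + 1/3·(I − 10·p_1 − 10·p_2)/p_1, and q_2* = 10 + 2/3·(…)/p_2.
Discretionary income = 215 − 10·3.2 − 10·9 = 93; q_2* = 10 + 2/3·93/9 = 16.8889.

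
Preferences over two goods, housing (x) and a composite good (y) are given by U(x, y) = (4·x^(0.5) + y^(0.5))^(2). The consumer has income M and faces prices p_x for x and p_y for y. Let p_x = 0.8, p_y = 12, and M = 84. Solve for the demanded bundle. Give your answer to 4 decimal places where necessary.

x* = 104.5643, y* = 0.029

From the CES first-order condition, 4·(y/x)^(0.5) = p_x/p_y.
Hence y/x = ((1/4)·p_x/p_y)^(1/(0.5)), i.e. raised to the 2 power.
Substitute y = (y/x)·x into the budget: x* = M/(p_x + p_y·(y/x)).
Numerically y/x = 0.000278, so x* = 84/(0.8 + 12·0.000278) = 104.5643 and y* = 0.000278·104.5643 = 0.029.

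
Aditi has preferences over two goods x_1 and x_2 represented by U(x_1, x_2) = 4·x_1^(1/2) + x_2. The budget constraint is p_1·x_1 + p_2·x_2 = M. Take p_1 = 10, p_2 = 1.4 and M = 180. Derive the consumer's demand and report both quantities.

x_1* = 0.0784, x_2* = 128.0114

Solve: √x_1 = 2·p_2/p_1, so x_1*(p_1,p_2) = (2·p_2/p_1)², and x_2* = (M − p_1·x_1*)/p_2.
Plugging in: x_1* = (2·1.4/10)² = 0.0784, x_2* = 128.0114.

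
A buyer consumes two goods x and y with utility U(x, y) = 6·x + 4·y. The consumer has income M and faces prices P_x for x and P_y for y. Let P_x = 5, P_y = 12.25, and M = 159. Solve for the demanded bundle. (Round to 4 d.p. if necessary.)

x gives more utility per dollar, so spend all income on x: x* = M/P_x, y* = 0.
Numerically: x* = 31.8, y* = 0.

x* = 31.8, y* = 0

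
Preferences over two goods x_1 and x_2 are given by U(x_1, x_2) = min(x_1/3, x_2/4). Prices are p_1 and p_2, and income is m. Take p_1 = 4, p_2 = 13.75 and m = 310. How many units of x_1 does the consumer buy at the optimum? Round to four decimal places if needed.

x_1* = 13.8806

With perfect complements, no substitution: consume in ratio x_1:x_2 = 3:4.
Budget: p_1·x_1 + p_2·(4/3)·x_1 = m, so (3·p_1 + 4·p_2)·x_1 = 3·m.
Demand: x_1*(p_1,p_2,m) = 3·m/(3·p_1 + 4·p_2), x_2* = 4·m/(3·p_1 + 4·p_2).
Here 3·4 + 4·13.75 = 67, giving x_1* = 13.8806.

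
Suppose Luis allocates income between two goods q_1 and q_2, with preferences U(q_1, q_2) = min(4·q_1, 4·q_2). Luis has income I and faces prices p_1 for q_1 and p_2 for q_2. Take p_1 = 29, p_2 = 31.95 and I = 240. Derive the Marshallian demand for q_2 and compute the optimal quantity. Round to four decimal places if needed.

Demand: q_1*(p_1,p_2,I) = 4·I/(4·p_1 + 4·p_2), q_2* = 4·I/(4·p_1 + 4·p_2).
Here 4·29 + 4·31.95 = 243.8, giving q_2* = 3.9377.

q_2* = 3.9377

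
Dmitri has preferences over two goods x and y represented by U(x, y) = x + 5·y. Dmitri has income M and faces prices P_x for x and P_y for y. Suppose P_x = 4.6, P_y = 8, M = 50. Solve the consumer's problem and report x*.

x* = 0

y gives more utility per dollar, so spend all income on y: y* = M/P_y, x* = 0.
Numerically: x* = 0, y* = 6.25.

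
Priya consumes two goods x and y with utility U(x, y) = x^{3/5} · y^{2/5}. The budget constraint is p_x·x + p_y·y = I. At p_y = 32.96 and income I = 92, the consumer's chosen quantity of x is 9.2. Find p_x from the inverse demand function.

p_x = 6

MU_x/MU_y = (0.6·y)/(0.4·x); tangency sets this equal to p_x/p_y.
So 0.6·p_y·y = 0.4·p_x·x; combined with the budget, a share 0.6 of income goes to x.
Demand: x*(p_x,p_y,I) = 0.6·I/p_x and y* = 0.4·I/p_y.
Set x* = 9.2 in the demand function and solve for p_x: p_x = 6.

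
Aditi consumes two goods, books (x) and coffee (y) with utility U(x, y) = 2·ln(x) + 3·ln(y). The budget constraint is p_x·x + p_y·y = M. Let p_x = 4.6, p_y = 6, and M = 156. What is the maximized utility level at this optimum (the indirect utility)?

V = 13.4568

Tangency: MRS = (2/3)·y/x = p_x/p_y.
Rearranging, p_y·y = (3/2)·p_x·x. Substituting into the budget gives p_x·x·(1 + (3/2)) = M.
Demand: x*(p_x,p_y,M) = 0.4·M/p_x and y* = 0.6·M/p_y.
At p_x=4.6, p_y=6, M=156: x* = 0.4·156/4.6 = 13.5652, y* = 15.6.
Utility at the optimum: U(13.5652, 15.6) = 13.4568.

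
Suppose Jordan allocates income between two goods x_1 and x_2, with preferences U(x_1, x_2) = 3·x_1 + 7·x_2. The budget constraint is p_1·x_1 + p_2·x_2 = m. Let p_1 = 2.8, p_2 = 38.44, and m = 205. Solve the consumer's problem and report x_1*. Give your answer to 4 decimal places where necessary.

Numerically: x_1* = 73.2143, x_2* = 0.

x_1* = 73.2143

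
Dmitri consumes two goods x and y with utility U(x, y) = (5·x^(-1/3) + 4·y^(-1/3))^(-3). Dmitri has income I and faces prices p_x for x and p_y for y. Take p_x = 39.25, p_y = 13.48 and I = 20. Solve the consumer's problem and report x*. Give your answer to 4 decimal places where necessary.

x* = 0.3093

From the CES first-order condition, (5/4)·(y/x)^(4/3) = p_x/p_y.
Hence y/x = ((4/5)·p_x/p_y)^(1/(4/3)), i.e. raised to the 0.75 power.
Substitute y = (y/x)·x into the budget: x* = I/(p_x + p_y·(y/x)).
Numerically y/x = 1.885514, so x* = 20/(39.25 + 13.48·1.885514) = 0.3093.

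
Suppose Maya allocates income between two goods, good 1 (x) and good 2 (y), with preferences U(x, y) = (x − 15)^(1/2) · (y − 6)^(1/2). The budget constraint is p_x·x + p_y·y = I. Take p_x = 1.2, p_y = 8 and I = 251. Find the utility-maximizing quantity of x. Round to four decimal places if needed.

Discretionary income = 251 − 15·1.2 − 6·8 = 185; x* = 15 + 0.5·185/1.2 = 92.0833.

x* = 92.0833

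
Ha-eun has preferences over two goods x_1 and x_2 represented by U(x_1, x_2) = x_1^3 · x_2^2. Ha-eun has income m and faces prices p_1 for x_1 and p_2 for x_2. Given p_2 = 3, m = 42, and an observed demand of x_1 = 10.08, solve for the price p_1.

p_1 = 2.5

The MRS is (3/2)·x_2/x_1. Set MRS = p_1/p_2.
So 3·p_2·x_2 = 2·p_1·x_1; combined with the budget, a share 0.6 of income goes to x_1.
Demand: x_1*(p_1,p_2,m) = 0.6·m/p_1 and x_2* = 0.4·m/p_2.
Set x_1* = 10.08 in the demand function and solve for p_1: p_1 = 2.5.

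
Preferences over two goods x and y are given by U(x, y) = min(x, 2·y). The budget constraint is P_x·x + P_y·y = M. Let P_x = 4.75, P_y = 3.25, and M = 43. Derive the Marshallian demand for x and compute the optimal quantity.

Leontief preferences: the optimum is at the kink where x/2 = y/1, i.e. y = (1/2)·x.
Budget: P_x·x + P_y·(1/2)·x = M, so (2·P_x + P_y)·x = 2·M.
Demand: x*(P_x,P_y,M) = 2·M/(2·P_x + P_y), y* = M/(2·P_x + P_y).
Here 2·4.75 + 3.25 = 12.75, giving x* = 6.7451.

x* = 6.7451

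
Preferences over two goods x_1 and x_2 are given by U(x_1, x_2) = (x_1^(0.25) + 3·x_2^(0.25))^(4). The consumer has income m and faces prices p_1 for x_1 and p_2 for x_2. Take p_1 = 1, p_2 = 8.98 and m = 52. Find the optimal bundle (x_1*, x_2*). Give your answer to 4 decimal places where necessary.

MRS = MU_x_1/MU_x_2 = (1/3)·(x_2/x_1)^(0.75). Set equal to p_1/p_2.
Hence x_2/x_1 = (3·p_1/p_2)^(1/(0.75)), i.e. raised to the 4/3 power.
With the ratio pinned down, the budget gives x_1* = m/(p_1 + p_2·(x_2/x_1)) and x_2* = (x_2/x_1)·x_1*.
Numerically x_2/x_1 = 0.231807, so x_1* = 52/(1 + 8.98·0.231807) = 16.8742 and x_2* = 0.231807·16.8742 = 3.9116.

x_1* = 16.8742, x_2* = 3.9116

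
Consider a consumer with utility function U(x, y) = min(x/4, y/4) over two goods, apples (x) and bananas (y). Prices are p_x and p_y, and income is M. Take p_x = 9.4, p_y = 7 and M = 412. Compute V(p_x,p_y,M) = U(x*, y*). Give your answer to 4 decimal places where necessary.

V = 6.2805

Here 4·9.4 + 4·7 = 65.6, giving x* = 25.122 and y* = 25.122.
Utility at the optimum: U(25.122, 25.122) = 6.2805.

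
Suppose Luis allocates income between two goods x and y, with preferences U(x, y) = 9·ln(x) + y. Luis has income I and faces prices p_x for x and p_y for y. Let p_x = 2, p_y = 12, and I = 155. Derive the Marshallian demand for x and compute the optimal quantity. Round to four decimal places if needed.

Set MRS = p_x/p_y: (9/x)/1 = p_x/p_y.
So x*(p_x,p_y) = 9·p_y/p_x, independent of income; and y* = (I − 9·p_y)/p_y.
At the given prices: x* = 9·12/2 = 54.

x* = 54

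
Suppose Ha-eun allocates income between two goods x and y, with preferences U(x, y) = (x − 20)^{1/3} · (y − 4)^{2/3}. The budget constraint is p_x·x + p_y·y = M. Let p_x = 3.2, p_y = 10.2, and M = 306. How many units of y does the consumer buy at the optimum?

y* = 17.1503

Discretionary income = 306 − 20·3.2 − 4·10.2 = 201.2; y* = 4 + 2/3·201.2/10.2 = 17.1503.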